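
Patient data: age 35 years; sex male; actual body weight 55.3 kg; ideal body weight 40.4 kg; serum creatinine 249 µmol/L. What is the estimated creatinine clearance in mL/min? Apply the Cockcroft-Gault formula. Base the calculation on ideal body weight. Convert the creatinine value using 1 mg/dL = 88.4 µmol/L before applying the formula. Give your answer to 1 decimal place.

SCr = 249 / 88.4 = 2.817 mg/dL
CrCl = (140 − 35) × 40.4 / (72 × 2.817) = 4242.0 / 202.82 ≈ 20.9 mL/min

20.9 mL/min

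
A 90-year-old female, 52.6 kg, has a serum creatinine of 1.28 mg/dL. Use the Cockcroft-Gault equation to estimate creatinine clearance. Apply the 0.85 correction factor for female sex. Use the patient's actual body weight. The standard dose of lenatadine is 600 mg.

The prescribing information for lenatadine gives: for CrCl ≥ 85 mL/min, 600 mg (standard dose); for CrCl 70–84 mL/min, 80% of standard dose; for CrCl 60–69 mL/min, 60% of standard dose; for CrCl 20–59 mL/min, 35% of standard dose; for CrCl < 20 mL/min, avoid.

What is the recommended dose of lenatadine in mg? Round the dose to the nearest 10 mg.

210 mg

CrCl = (140 − 90) × 52.6 / (72 × 1.28) × 0.85 = 2630.0 / 92.16 × 0.85 ≈ 24.3 mL/min
CrCl ≈ 24 mL/min → bracket 20–59 mL/min.
35% of 600 mg = 210 mg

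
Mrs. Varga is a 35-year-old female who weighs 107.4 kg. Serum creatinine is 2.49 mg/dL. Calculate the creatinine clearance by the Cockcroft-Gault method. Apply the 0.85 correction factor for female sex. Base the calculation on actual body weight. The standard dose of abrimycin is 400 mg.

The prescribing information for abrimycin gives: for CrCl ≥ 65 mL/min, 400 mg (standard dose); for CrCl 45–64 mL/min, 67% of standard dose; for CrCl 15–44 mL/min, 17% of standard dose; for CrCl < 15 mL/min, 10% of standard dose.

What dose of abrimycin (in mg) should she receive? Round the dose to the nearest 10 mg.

270 mg

CrCl = (140 − 35) × 107.4 / (72 × 2.49) × 0.85 = 11277.0 / 179.28 × 0.85 ≈ 53.5 mL/min
CrCl ≈ 53 mL/min → bracket 45–64 mL/min.
67% of 400 mg = 268 mg → 270 mg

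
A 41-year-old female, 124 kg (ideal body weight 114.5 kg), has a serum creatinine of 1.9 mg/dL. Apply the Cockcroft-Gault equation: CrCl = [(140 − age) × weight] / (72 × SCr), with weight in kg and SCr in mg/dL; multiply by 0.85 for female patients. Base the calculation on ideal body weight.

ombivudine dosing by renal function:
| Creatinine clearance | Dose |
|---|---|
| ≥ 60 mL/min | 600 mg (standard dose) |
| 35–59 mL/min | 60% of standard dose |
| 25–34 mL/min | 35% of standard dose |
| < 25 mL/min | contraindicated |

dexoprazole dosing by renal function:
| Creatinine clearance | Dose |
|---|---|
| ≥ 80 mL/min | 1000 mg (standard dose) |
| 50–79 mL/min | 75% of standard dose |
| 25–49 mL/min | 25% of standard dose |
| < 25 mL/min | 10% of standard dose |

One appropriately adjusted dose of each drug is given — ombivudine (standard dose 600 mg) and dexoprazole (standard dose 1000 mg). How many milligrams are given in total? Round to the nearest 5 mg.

1350 mg

CrCl = (140 − 41) × 114.5 / (72 × 1.9) × 0.85 = 11335.5 / 136.80 × 0.85 ≈ 70.4 mL/min
CrCl ≈ 70 mL/min.
ombivudine: ≥ 60 mL/min → 100% of 600 mg = 600 mg.
dexoprazole: 50–79 mL/min → 75% of 1000 mg = 750 mg.
Total = 600 + 750 = 1350 mg.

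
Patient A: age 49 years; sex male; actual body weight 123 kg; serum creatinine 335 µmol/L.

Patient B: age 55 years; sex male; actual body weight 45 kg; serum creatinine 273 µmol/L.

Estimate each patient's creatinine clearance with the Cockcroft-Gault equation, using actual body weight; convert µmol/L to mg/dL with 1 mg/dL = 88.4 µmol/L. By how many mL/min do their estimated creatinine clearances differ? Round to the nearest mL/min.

24 mL/min

Patient A: SCr = 335 / 88.4 = 3.79 mg/dL
Patient A: CrCl = (140 − 49) × 123 / (72 × 3.79) = 11193.0 / 272.88 ≈ 41.0 mL/min
Patient B: SCr = 273 / 88.4 = 3.088 mg/dL
Patient B: CrCl = (140 − 55) × 45 / (72 × 3.088) = 3825.0 / 222.34 ≈ 17.2 mL/min
|41.0 − 17.2| = 23.8 mL/min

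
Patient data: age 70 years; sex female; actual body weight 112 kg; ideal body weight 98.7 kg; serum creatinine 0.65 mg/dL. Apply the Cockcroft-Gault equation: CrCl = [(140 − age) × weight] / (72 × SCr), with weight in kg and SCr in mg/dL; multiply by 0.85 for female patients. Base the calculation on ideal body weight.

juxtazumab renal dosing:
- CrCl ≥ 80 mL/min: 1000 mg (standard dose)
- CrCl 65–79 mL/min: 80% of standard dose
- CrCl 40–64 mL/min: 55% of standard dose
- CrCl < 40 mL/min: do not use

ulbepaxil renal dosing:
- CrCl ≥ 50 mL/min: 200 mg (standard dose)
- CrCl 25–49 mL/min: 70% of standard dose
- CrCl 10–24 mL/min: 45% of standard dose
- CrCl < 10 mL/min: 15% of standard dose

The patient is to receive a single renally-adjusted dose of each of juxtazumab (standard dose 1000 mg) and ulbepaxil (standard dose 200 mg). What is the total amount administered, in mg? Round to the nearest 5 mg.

CrCl = (140 − 70) × 98.7 / (72 × 0.65) × 0.85 = 6909.0 / 46.80 × 0.85 ≈ 125.5 mL/min
CrCl ≈ 125 mL/min.
juxtazumab: ≥ 80 mL/min → 100% of 1000 mg = 1000 mg.
ulbepaxil: ≥ 50 mL/min → 100% of 200 mg = 200 mg.
Total = 1000 + 200 = 1200 mg.

1200 mg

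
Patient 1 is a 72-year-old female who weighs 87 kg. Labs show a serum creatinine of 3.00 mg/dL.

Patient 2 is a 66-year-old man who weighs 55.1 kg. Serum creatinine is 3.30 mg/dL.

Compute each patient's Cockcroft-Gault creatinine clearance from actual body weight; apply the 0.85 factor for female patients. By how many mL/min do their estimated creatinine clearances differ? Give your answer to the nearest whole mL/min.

Patient 1: CrCl = (140 − 72) × 87 / (72 × 3) × 0.85 = 5916.0 / 216.00 × 0.85 ≈ 23.3 mL/min
Patient 2: CrCl = (140 − 66) × 55.1 / (72 × 3.3) = 4077.4 / 237.60 ≈ 17.2 mL/min
|23.3 − 17.2| = 6.1 mL/min

6 mL/min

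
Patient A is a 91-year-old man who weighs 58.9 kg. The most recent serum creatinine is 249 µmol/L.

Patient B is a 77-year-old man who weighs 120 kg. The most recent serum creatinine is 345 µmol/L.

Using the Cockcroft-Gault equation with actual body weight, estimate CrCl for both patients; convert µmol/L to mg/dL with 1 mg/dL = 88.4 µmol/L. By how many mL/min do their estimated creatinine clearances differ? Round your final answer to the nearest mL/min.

Patient A: SCr = 249 / 88.4 = 2.817 mg/dL
Patient A: CrCl = (140 − 91) × 58.9 / (72 × 2.817) = 2886.1 / 202.82 ≈ 14.2 mL/min
Patient B: SCr = 345 / 88.4 = 3.903 mg/dL
Patient B: CrCl = (140 − 77) × 120 / (72 × 3.903) = 7560.0 / 281.02 ≈ 26.9 mL/min
|14.2 − 26.9| = 12.7 mL/min

13 mL/min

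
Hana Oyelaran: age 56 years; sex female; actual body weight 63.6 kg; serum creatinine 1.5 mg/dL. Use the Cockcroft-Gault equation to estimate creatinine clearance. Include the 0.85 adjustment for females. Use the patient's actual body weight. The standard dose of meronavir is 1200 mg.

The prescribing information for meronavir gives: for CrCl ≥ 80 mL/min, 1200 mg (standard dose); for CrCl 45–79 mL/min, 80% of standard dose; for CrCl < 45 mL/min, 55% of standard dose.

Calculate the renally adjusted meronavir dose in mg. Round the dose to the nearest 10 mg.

CrCl = (140 − 56) × 63.6 / (72 × 1.5) × 0.85 = 5342.4 / 108.00 × 0.85 ≈ 42.0 mL/min
CrCl ≈ 42 mL/min → bracket < 45 mL/min.
55% of 1200 mg = 660 mg

660 mg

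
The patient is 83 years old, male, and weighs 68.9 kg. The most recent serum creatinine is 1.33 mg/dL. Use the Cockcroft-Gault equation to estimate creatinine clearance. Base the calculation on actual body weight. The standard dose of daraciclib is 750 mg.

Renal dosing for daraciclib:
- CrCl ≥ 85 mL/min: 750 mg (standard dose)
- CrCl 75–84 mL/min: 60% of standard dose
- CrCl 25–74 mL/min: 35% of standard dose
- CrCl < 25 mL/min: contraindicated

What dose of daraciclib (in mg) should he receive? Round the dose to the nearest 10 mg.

CrCl = (140 − 83) × 68.9 / (72 × 1.33) = 3927.3 / 95.76 ≈ 41.0 mL/min
CrCl ≈ 41 mL/min → bracket 25–74 mL/min.
35% of 750 mg = 262.5 mg → 260 mg

260 mg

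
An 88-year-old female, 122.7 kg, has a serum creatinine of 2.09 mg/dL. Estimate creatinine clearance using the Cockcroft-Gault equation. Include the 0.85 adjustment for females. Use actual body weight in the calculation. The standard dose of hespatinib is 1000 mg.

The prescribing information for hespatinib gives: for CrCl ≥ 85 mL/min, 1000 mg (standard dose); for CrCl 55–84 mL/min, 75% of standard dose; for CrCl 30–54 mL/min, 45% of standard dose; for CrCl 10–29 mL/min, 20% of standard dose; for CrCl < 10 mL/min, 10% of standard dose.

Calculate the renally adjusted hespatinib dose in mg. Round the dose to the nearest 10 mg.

450 mg

CrCl = (140 − 88) × 122.7 / (72 × 2.09) × 0.85 = 6380.4 / 150.48 × 0.85 ≈ 36.0 mL/min
CrCl ≈ 36 mL/min → bracket 30–54 mL/min.
45% of 1000 mg = 450 mg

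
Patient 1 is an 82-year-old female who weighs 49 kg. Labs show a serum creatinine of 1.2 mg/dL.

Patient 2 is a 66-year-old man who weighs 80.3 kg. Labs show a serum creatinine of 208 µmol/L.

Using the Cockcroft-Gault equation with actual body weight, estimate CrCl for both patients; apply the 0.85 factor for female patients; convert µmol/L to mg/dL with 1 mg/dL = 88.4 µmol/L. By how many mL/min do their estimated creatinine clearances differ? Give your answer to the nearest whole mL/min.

7 mL/min

Patient 1: CrCl = (140 − 82) × 49 / (72 × 1.2) × 0.85 = 2842.0 / 86.40 × 0.85 ≈ 28.0 mL/min
Patient 2: SCr = 208 / 88.4 = 2.353 mg/dL
Patient 2: CrCl = (140 − 66) × 80.3 / (72 × 2.353) = 5942.2 / 169.42 ≈ 35.1 mL/min
|28.0 − 35.1| = 7.1 mL/min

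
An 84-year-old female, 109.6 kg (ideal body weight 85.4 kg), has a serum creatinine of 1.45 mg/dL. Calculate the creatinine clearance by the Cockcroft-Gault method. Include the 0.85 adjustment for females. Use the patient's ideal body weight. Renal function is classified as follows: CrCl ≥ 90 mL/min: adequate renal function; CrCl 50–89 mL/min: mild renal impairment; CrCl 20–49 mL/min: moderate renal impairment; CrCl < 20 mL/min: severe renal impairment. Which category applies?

moderate renal impairment

CrCl = (140 − 84) × 85.4 / (72 × 1.45) × 0.85 = 4782.4 / 104.40 × 0.85 ≈ 38.9 mL/min
39 mL/min falls in the 'moderate renal impairment' range.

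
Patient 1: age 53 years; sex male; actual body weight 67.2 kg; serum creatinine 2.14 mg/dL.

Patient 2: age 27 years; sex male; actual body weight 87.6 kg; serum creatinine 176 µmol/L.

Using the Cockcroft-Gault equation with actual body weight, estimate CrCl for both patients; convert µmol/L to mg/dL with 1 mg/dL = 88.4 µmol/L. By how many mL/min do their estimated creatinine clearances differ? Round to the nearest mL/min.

Patient 1: CrCl = (140 − 53) × 67.2 / (72 × 2.14) = 5846.4 / 154.08 ≈ 37.9 mL/min
Patient 2: SCr = 176 / 88.4 = 1.991 mg/dL
Patient 2: CrCl = (140 − 27) × 87.6 / (72 × 1.991) = 9898.8 / 143.35 ≈ 69.1 mL/min
|37.9 − 69.1| = 31.2 mL/min

31 mL/min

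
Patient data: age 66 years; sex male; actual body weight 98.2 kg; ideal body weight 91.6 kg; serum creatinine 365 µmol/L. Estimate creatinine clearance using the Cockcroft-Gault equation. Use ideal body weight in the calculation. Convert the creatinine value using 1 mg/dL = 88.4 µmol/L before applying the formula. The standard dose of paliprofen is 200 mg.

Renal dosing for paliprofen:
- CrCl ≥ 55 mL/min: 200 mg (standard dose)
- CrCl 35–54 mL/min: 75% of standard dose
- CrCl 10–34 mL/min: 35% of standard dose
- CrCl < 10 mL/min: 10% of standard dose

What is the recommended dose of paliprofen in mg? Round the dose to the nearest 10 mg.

70 mg

SCr = 365 / 88.4 = 4.129 mg/dL
CrCl = (140 − 66) × 91.6 / (72 × 4.129) = 6778.4 / 297.29 ≈ 22.8 mL/min
CrCl ≈ 23 mL/min → bracket 10–34 mL/min.
35% of 200 mg = 70 mg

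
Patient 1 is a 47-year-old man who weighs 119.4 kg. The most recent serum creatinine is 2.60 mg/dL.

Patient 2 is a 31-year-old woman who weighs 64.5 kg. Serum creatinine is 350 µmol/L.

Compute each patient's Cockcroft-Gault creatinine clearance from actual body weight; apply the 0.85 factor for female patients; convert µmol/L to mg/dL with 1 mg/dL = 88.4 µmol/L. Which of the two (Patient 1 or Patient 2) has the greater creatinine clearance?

Patient 1

Patient 1: CrCl = (140 − 47) × 119.4 / (72 × 2.6) = 11104.2 / 187.20 ≈ 59.3 mL/min
Patient 2: SCr = 350 / 88.4 = 3.959 mg/dL
Patient 2: CrCl = (140 − 31) × 64.5 / (72 × 3.959) × 0.85 = 7030.5 / 285.05 × 0.85 ≈ 21.0 mL/min
59.3 vs 21.0 mL/min → Patient 1 is higher.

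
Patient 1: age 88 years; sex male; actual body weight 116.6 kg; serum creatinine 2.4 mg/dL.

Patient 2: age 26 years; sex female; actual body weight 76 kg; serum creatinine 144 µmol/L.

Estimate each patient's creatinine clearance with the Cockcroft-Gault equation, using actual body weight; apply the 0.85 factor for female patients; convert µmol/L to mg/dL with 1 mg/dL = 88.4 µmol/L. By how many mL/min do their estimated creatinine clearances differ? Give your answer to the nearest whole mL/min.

28 mL/min

Patient 1: CrCl = (140 − 88) × 116.6 / (72 × 2.4) = 6063.2 / 172.80 ≈ 35.1 mL/min
Patient 2: SCr = 144 / 88.4 = 1.629 mg/dL
Patient 2: CrCl = (140 − 26) × 76 / (72 × 1.629) × 0.85 = 8664.0 / 117.29 × 0.85 ≈ 62.8 mL/min
|35.1 − 62.8| = 27.7 mL/min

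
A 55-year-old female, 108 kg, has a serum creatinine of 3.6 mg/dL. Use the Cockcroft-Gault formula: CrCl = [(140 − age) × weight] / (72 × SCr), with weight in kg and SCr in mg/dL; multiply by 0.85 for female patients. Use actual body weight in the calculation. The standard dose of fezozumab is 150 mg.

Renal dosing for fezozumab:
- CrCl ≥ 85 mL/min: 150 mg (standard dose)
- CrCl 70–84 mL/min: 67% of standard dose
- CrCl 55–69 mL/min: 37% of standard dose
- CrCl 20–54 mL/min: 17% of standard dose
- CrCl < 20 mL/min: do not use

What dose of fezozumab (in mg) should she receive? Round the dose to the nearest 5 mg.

CrCl = (140 − 55) × 108 / (72 × 3.6) × 0.85 = 9180.0 / 259.20 × 0.85 ≈ 30.1 mL/min
CrCl ≈ 30 mL/min → bracket 20–54 mL/min.
17% of 150 mg = 25.5 mg → 25 mg

25 mg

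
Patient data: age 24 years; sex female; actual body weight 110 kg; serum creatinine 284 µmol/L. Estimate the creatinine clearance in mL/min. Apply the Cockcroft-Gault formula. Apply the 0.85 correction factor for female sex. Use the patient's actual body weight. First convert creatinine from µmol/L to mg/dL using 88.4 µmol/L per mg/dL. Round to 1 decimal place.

46.9 mL/min

SCr = 284 / 88.4 = 3.213 mg/dL
CrCl = (140 − 24) × 110 / (72 × 3.213) × 0.85 = 12760.0 / 231.34 × 0.85 ≈ 46.9 mL/min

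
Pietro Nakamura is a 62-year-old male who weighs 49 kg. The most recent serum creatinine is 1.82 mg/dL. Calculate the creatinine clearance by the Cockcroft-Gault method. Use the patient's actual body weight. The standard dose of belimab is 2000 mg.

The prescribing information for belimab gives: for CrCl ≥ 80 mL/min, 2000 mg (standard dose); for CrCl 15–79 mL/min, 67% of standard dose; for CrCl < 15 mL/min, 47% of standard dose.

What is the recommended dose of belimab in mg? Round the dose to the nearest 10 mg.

CrCl = (140 − 62) × 49 / (72 × 1.82) = 3822.0 / 131.04 ≈ 29.2 mL/min
CrCl ≈ 29 mL/min → bracket 15–79 mL/min.
67% of 2000 mg = 1340 mg

1340 mg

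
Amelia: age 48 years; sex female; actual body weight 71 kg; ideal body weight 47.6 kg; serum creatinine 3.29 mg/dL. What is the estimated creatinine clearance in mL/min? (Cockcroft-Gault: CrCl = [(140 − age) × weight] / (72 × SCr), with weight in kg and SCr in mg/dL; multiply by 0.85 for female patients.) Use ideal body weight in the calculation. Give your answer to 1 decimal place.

CrCl = (140 − 48) × 47.6 / (72 × 3.29) × 0.85 = 4379.2 / 236.88 × 0.85 ≈ 15.7 mL/min

15.7 mL/min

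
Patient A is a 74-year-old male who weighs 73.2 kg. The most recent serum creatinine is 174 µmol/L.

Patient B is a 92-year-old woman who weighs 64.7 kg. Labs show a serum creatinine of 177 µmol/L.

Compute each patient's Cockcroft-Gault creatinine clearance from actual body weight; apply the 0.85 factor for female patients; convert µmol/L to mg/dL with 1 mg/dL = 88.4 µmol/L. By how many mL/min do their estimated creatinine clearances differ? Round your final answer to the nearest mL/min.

Patient A: SCr = 174 / 88.4 = 1.968 mg/dL
Patient A: CrCl = (140 − 74) × 73.2 / (72 × 1.968) = 4831.2 / 141.70 ≈ 34.1 mL/min
Patient B: SCr = 177 / 88.4 = 2.002 mg/dL
Patient B: CrCl = (140 − 92) × 64.7 / (72 × 2.002) × 0.85 = 3105.6 / 144.14 × 0.85 ≈ 18.3 mL/min
|34.1 − 18.3| = 15.8 mL/min

16 mL/min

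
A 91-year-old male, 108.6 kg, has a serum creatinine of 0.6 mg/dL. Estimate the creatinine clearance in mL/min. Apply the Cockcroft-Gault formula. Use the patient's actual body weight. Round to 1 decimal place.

CrCl = (140 − 91) × 108.6 / (72 × 0.6) = 5321.4 / 43.20 ≈ 123.2 mL/min

123.2 mL/min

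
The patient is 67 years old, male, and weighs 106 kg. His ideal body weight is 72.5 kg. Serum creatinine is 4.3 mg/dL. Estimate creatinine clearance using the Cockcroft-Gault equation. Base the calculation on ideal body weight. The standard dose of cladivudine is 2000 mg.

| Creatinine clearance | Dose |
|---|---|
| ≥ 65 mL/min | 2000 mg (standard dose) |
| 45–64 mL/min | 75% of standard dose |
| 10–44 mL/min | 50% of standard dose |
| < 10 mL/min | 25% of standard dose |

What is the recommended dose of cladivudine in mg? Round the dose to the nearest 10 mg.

1000 mg

CrCl = (140 − 67) × 72.5 / (72 × 4.3) = 5292.5 / 309.60 ≈ 17.1 mL/min
CrCl ≈ 17 mL/min → bracket 10–44 mL/min.
50% of 2000 mg = 1000 mg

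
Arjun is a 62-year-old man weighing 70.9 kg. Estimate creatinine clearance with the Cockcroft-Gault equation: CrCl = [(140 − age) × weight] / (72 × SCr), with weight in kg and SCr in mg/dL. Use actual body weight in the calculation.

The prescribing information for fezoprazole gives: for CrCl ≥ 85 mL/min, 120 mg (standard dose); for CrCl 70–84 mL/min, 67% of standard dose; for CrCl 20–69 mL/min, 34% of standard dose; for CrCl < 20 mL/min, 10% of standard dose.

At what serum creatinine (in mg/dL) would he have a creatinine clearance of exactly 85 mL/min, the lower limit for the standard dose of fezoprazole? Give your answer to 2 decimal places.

Standard dose requires CrCl ≥ 85 mL/min.
Set (140 − 62) × 70.9 / (72 × SCr) = 85
SCr = (140 − 62) × 70.9 / (72 × 85) = 0.904 mg/dL

0.90 mg/dL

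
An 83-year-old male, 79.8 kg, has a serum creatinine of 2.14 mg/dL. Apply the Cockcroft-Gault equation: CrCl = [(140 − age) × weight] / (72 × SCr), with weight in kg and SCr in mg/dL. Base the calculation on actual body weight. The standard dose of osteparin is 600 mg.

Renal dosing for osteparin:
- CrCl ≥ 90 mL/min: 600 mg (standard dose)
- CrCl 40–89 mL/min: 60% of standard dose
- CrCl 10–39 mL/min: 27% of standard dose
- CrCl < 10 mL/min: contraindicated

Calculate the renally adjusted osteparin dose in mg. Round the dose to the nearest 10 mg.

160 mg

CrCl = (140 − 83) × 79.8 / (72 × 2.14) = 4548.6 / 154.08 ≈ 29.5 mL/min
CrCl ≈ 30 mL/min → bracket 10–39 mL/min.
27% of 600 mg = 162 mg → 160 mg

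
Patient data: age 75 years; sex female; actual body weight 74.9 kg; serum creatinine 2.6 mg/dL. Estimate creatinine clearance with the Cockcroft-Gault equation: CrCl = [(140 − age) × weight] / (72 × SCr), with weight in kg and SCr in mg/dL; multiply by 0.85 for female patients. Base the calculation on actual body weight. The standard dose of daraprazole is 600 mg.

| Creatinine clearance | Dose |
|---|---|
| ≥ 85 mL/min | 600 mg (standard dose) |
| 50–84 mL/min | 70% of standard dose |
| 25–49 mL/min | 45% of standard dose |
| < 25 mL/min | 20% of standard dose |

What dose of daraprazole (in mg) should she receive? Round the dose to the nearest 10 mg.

120 mg

CrCl = (140 − 75) × 74.9 / (72 × 2.6) × 0.85 = 4868.5 / 187.20 × 0.85 ≈ 22.1 mL/min
CrCl ≈ 22 mL/min → bracket < 25 mL/min.
20% of 600 mg = 120 mg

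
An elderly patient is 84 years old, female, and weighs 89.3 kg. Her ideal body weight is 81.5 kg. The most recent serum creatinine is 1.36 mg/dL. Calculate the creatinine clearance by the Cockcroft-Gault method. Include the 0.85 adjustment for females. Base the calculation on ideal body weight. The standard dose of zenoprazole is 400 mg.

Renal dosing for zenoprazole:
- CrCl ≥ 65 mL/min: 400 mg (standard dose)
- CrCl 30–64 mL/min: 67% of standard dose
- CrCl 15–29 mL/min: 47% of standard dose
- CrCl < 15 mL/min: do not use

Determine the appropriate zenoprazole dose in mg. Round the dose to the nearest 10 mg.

CrCl = (140 − 84) × 81.5 / (72 × 1.36) × 0.85 = 4564.0 / 97.92 × 0.85 ≈ 39.6 mL/min
CrCl ≈ 40 mL/min → bracket 30–64 mL/min.
67% of 400 mg = 268 mg → 270 mg

270 mg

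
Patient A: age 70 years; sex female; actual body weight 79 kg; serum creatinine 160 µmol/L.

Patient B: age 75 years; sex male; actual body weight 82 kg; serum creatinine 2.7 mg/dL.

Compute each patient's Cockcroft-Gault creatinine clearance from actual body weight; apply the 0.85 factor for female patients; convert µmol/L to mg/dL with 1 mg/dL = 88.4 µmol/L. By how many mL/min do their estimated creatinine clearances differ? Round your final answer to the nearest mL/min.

9 mL/min

Patient A: SCr = 160 / 88.4 = 1.81 mg/dL
Patient A: CrCl = (140 − 70) × 79 / (72 × 1.81) × 0.85 = 5530.0 / 130.32 × 0.85 ≈ 36.1 mL/min
Patient B: CrCl = (140 − 75) × 82 / (72 × 2.7) = 5330.0 / 194.40 ≈ 27.4 mL/min
|36.1 − 27.4| = 8.7 mL/min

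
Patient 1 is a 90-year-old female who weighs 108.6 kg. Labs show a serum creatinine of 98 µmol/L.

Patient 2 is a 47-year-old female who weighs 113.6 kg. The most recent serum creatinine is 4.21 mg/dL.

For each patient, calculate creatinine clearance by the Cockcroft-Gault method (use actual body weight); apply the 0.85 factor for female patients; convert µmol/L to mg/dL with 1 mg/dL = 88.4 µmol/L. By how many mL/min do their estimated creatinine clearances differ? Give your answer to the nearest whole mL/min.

28 mL/min

Patient 1: SCr = 98 / 88.4 = 1.109 mg/dL
Patient 1: CrCl = (140 − 90) × 108.6 / (72 × 1.109) × 0.85 = 5430.0 / 79.85 × 0.85 ≈ 57.8 mL/min
Patient 2: CrCl = (140 − 47) × 113.6 / (72 × 4.21) × 0.85 = 10564.8 / 303.12 × 0.85 ≈ 29.6 mL/min
|57.8 − 29.6| = 28.2 mL/min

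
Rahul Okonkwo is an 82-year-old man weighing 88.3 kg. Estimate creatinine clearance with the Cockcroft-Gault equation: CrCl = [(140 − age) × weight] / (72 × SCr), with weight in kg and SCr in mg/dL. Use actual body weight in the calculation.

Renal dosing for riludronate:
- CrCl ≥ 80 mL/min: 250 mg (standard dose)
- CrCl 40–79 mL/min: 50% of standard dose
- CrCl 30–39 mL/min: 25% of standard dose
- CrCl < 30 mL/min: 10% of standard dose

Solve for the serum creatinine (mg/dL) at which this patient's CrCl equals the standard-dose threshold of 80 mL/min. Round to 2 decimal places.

0.89 mg/dL

Standard dose requires CrCl ≥ 80 mL/min.
Set (140 − 82) × 88.3 / (72 × SCr) = 80
SCr = (140 − 82) × 88.3 / (72 × 80) = 0.889 mg/dL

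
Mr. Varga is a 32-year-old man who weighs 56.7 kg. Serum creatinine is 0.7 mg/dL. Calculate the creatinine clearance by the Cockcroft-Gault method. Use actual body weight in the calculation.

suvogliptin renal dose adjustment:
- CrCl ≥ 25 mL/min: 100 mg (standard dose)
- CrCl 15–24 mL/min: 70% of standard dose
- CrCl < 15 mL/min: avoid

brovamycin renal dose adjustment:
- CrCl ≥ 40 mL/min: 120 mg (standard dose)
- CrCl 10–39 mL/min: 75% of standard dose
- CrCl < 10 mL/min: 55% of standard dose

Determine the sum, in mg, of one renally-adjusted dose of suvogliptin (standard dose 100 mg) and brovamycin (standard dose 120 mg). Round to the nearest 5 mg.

CrCl = (140 − 32) × 56.7 / (72 × 0.7) = 6123.6 / 50.40 ≈ 121.5 mL/min
CrCl ≈ 122 mL/min.
suvogliptin: ≥ 25 mL/min → 100% of 100 mg = 100 mg.
brovamycin: ≥ 40 mL/min → 100% of 120 mg = 120 mg.
Total = 100 + 120 = 220 mg.

220 mg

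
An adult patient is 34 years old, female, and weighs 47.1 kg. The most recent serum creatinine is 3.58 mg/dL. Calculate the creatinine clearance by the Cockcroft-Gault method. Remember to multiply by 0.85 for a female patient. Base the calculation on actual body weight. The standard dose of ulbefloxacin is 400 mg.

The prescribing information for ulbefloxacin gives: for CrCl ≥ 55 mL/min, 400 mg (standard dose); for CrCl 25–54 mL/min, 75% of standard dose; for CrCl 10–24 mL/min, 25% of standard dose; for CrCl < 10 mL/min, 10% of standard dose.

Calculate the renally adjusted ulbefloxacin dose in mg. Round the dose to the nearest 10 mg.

CrCl = (140 − 34) × 47.1 / (72 × 3.58) × 0.85 = 4992.6 / 257.76 × 0.85 ≈ 16.5 mL/min
CrCl ≈ 16 mL/min → bracket 10–24 mL/min.
25% of 400 mg = 100 mg

100 mg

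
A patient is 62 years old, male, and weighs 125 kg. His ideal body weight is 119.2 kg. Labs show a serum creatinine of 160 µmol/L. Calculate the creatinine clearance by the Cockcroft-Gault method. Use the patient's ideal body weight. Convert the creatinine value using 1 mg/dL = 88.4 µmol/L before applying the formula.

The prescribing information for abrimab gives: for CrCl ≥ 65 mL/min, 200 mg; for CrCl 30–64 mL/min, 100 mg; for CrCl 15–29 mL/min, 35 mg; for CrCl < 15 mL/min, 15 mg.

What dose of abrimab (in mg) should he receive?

SCr = 160 / 88.4 = 1.81 mg/dL
CrCl = (140 − 62) × 119.2 / (72 × 1.81) = 9297.6 / 130.32 ≈ 71.3 mL/min
CrCl ≈ 71 mL/min → bracket ≥ 65 mL/min.
Dose for this bracket: 200 mg.

200 mg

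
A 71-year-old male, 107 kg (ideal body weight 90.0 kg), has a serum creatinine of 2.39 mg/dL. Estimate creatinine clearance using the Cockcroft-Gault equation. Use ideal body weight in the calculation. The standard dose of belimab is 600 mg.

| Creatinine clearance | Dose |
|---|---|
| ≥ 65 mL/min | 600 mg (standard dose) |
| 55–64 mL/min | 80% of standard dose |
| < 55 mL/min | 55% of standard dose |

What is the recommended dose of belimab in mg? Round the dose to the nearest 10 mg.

330 mg

CrCl = (140 − 71) × 90 / (72 × 2.39) = 6210.0 / 172.08 ≈ 36.1 mL/min
CrCl ≈ 36 mL/min → bracket < 55 mL/min.
55% of 600 mg = 330 mg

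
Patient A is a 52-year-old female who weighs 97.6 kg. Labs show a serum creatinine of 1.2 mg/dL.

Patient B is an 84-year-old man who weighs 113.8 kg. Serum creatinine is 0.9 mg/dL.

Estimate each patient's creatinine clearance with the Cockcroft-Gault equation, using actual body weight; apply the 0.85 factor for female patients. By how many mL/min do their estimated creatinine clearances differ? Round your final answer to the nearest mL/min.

Patient A: CrCl = (140 − 52) × 97.6 / (72 × 1.2) × 0.85 = 8588.8 / 86.40 × 0.85 ≈ 84.5 mL/min
Patient B: CrCl = (140 − 84) × 113.8 / (72 × 0.9) = 6372.8 / 64.80 ≈ 98.3 mL/min
|84.5 − 98.3| = 13.8 mL/min

14 mL/min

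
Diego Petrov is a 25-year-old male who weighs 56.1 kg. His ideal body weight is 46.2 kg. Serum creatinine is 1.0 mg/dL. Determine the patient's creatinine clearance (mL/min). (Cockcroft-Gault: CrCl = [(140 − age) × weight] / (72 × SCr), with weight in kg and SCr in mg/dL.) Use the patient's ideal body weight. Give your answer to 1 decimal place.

CrCl = (140 − 25) × 46.2 / (72 × 1) = 5313.0 / 72.00 ≈ 73.8 mL/min

73.8 mL/min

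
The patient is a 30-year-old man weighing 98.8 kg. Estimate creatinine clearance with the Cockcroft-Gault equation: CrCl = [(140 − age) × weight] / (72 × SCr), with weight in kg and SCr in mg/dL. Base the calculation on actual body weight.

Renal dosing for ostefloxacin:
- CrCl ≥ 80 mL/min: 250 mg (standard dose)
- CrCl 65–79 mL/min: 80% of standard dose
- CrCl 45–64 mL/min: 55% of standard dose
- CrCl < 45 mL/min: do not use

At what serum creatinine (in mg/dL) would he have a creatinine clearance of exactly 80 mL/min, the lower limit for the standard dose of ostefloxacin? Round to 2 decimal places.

Standard dose requires CrCl ≥ 80 mL/min.
Set (140 − 30) × 98.8 / (72 × SCr) = 80
SCr = (140 − 30) × 98.8 / (72 × 80) = 1.887 mg/dL

1.89 mg/dL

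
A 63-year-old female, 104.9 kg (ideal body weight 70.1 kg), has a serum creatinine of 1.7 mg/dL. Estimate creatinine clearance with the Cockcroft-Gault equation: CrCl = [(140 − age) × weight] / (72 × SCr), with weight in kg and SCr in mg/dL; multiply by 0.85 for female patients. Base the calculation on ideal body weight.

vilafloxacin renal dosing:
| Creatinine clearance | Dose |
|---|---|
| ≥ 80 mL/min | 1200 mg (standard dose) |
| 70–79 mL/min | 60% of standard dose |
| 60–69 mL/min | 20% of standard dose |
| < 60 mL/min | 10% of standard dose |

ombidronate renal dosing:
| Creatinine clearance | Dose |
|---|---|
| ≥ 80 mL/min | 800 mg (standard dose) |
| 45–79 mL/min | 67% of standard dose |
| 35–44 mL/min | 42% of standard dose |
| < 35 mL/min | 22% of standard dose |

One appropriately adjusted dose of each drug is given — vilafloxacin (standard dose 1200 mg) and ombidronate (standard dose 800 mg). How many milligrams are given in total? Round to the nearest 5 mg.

455 mg

CrCl = (140 − 63) × 70.1 / (72 × 1.7) × 0.85 = 5397.7 / 122.40 × 0.85 ≈ 37.5 mL/min
CrCl ≈ 37 mL/min.
vilafloxacin: < 60 mL/min → 10% of 1200 mg = 120 mg.
ombidronate: 35–44 mL/min → 42% of 800 mg = 336 mg.
Total = 120 + 336 = 456 mg.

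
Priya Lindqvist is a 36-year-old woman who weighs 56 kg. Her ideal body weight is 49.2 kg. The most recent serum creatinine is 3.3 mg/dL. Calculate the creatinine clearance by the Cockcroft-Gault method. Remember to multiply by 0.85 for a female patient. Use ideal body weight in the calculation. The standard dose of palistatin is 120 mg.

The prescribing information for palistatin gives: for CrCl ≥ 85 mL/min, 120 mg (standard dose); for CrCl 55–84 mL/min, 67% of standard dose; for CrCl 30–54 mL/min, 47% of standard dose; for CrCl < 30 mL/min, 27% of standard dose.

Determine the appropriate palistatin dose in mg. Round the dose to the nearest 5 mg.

30 mg

CrCl = (140 − 36) × 49.2 / (72 × 3.3) × 0.85 = 5116.8 / 237.60 × 0.85 ≈ 18.3 mL/min
CrCl ≈ 18 mL/min → bracket < 30 mL/min.
27% of 120 mg = 32.4 mg → 30 mg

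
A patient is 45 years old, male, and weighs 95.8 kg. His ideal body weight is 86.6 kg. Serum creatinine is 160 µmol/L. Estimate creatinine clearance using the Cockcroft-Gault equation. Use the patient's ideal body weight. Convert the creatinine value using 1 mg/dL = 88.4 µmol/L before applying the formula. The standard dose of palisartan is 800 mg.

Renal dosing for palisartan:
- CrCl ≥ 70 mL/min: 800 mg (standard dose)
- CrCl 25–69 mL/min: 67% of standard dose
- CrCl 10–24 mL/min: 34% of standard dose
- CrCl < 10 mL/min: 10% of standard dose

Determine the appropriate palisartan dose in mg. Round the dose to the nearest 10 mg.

SCr = 160 / 88.4 = 1.81 mg/dL
CrCl = (140 − 45) × 86.6 / (72 × 1.81) = 8227.0 / 130.32 ≈ 63.1 mL/min
CrCl ≈ 63 mL/min → bracket 25–69 mL/min.
67% of 800 mg = 536 mg → 540 mg

540 mg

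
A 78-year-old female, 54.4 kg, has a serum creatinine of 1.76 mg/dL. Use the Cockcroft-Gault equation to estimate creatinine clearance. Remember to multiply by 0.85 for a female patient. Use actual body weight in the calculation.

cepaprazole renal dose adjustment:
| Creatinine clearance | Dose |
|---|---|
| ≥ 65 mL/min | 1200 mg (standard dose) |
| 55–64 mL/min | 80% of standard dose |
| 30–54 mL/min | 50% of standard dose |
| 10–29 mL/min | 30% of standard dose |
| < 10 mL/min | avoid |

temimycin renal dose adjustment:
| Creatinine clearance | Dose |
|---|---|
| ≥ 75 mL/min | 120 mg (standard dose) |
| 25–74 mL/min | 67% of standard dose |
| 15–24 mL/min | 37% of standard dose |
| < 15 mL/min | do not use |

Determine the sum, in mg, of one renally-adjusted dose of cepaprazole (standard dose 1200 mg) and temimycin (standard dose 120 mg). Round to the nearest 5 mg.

CrCl = (140 − 78) × 54.4 / (72 × 1.76) × 0.85 = 3372.8 / 126.72 × 0.85 ≈ 22.6 mL/min
CrCl ≈ 23 mL/min.
cepaprazole: 10–29 mL/min → 30% of 1200 mg = 360 mg.
temimycin: 15–24 mL/min → 37% of 120 mg = 44.4 mg.
Total = 360 + 44.4 = 404.4 mg.

405 mg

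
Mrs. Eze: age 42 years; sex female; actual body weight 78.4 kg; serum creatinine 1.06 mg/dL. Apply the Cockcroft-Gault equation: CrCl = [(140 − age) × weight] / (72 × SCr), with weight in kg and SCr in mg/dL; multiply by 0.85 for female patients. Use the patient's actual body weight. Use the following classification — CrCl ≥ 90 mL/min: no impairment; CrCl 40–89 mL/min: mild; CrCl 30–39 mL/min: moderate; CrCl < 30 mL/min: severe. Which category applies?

mild

CrCl = (140 − 42) × 78.4 / (72 × 1.06) × 0.85 = 7683.2 / 76.32 × 0.85 ≈ 85.6 mL/min
86 mL/min falls in the 'mild' range.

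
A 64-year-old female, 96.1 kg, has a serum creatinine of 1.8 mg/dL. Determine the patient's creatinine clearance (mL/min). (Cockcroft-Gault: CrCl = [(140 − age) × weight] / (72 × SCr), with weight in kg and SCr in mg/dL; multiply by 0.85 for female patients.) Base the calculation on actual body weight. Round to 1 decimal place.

47.9 mL/min

CrCl = (140 − 64) × 96.1 / (72 × 1.8) × 0.85 = 7303.6 / 129.60 × 0.85 ≈ 47.9 mL/min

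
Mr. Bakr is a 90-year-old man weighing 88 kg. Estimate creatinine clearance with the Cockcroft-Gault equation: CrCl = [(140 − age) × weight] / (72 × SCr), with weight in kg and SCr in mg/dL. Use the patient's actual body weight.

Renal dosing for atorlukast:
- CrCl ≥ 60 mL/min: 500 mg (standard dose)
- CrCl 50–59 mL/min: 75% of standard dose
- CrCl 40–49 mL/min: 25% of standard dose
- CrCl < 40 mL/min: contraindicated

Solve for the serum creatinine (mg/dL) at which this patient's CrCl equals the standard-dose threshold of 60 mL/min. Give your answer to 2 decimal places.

Standard dose requires CrCl ≥ 60 mL/min.
Set (140 − 90) × 88 / (72 × SCr) = 60
SCr = (140 − 90) × 88 / (72 × 60) = 1.019 mg/dL

1.02 mg/dL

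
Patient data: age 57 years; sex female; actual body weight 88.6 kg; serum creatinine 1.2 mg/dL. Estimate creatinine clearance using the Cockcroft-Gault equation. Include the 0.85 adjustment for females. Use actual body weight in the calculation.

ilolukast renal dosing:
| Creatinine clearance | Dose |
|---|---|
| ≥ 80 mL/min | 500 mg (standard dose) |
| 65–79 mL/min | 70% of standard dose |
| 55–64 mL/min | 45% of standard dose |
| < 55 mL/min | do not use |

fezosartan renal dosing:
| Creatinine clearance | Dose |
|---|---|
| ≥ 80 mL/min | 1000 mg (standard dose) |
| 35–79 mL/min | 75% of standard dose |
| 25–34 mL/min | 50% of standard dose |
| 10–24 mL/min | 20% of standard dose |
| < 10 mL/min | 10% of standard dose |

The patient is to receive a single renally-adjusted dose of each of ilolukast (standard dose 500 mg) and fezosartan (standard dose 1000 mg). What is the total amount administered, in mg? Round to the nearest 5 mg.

1100 mg

CrCl = (140 − 57) × 88.6 / (72 × 1.2) × 0.85 = 7353.8 / 86.40 × 0.85 ≈ 72.3 mL/min
CrCl ≈ 72 mL/min.
ilolukast: 65–79 mL/min → 70% of 500 mg = 350 mg.
fezosartan: 35–79 mL/min → 75% of 1000 mg = 750 mg.
Total = 350 + 750 = 1100 mg.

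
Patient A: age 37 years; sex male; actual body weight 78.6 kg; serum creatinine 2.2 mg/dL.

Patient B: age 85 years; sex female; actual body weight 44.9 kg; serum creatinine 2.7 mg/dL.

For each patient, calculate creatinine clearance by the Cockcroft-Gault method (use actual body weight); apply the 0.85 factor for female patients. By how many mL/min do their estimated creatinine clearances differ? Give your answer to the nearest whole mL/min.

40 mL/min

Patient A: CrCl = (140 − 37) × 78.6 / (72 × 2.2) = 8095.8 / 158.40 ≈ 51.1 mL/min
Patient B: CrCl = (140 − 85) × 44.9 / (72 × 2.7) × 0.85 = 2469.5 / 194.40 × 0.85 ≈ 10.8 mL/min
|51.1 − 10.8| = 40.3 mL/min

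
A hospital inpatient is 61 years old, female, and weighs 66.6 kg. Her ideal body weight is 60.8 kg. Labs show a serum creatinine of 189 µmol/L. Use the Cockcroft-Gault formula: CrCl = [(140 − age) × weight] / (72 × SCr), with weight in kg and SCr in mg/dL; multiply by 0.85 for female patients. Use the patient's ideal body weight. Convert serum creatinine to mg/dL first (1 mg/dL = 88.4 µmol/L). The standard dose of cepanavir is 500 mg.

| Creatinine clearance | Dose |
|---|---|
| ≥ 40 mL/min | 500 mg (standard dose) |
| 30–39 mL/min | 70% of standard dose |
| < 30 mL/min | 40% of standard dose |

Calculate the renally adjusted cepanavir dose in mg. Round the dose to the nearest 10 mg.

SCr = 189 / 88.4 = 2.138 mg/dL
CrCl = (140 − 61) × 60.8 / (72 × 2.138) × 0.85 = 4803.2 / 153.94 × 0.85 ≈ 26.5 mL/min
CrCl ≈ 27 mL/min → bracket < 30 mL/min.
40% of 500 mg = 200 mg

200 mg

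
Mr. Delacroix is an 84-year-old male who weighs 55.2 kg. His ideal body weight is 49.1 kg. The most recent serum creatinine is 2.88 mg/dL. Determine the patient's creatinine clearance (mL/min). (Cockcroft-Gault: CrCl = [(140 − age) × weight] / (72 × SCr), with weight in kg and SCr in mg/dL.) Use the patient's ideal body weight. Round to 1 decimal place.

13.3 mL/min

CrCl = (140 − 84) × 49.1 / (72 × 2.88) = 2749.6 / 207.36 ≈ 13.3 mL/min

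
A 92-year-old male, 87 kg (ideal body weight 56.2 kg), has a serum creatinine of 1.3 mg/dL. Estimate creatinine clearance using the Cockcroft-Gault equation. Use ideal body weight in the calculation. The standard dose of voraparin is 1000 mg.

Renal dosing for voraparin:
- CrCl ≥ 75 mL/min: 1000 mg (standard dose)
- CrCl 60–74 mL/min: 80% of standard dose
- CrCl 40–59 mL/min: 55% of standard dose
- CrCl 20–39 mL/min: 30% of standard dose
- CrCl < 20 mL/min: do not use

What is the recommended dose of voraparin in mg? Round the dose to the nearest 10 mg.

300 mg

CrCl = (140 − 92) × 56.2 / (72 × 1.3) = 2697.6 / 93.60 ≈ 28.8 mL/min
CrCl ≈ 29 mL/min → bracket 20–39 mL/min.
30% of 1000 mg = 300 mg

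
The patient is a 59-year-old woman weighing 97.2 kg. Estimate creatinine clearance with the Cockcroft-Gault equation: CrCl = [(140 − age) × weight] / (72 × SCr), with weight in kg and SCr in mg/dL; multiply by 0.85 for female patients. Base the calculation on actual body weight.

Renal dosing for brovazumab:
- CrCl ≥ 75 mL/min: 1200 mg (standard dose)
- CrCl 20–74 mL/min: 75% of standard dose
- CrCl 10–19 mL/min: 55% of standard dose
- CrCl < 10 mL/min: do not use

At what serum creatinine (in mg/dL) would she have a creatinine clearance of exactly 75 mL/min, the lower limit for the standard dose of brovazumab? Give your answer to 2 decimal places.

1.24 mg/dL

Standard dose requires CrCl ≥ 75 mL/min.
Set (140 − 59) × 97.2 × 0.85 / (72 × SCr) = 75
SCr = (140 − 59) × 97.2 × 0.85 / (72 × 75) = 1.239 mg/dL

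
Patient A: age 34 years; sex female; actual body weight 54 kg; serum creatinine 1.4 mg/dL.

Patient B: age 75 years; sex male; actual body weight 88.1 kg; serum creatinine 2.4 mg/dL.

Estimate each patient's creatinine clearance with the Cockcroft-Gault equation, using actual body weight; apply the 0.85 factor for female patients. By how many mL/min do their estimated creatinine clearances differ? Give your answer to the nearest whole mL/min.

15 mL/min

Patient A: CrCl = (140 − 34) × 54 / (72 × 1.4) × 0.85 = 5724.0 / 100.80 × 0.85 ≈ 48.3 mL/min
Patient B: CrCl = (140 − 75) × 88.1 / (72 × 2.4) = 5726.5 / 172.80 ≈ 33.1 mL/min
|48.3 − 33.1| = 15.2 mL/min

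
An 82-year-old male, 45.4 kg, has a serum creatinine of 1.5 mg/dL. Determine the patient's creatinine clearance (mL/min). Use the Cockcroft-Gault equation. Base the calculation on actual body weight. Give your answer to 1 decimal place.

24.4 mL/min

CrCl = (140 − 82) × 45.4 / (72 × 1.5) = 2633.2 / 108.00 ≈ 24.4 mL/min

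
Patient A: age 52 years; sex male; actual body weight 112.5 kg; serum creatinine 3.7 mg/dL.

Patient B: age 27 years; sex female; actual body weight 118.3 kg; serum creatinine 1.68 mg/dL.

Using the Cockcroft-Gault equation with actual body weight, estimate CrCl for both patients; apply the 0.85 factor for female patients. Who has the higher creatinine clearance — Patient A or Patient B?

Patient B

Patient A: CrCl = (140 − 52) × 112.5 / (72 × 3.7) = 9900.0 / 266.40 ≈ 37.2 mL/min
Patient B: CrCl = (140 − 27) × 118.3 / (72 × 1.68) × 0.85 = 13367.9 / 120.96 × 0.85 ≈ 93.9 mL/min
37.2 vs 93.9 mL/min → Patient B is higher.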